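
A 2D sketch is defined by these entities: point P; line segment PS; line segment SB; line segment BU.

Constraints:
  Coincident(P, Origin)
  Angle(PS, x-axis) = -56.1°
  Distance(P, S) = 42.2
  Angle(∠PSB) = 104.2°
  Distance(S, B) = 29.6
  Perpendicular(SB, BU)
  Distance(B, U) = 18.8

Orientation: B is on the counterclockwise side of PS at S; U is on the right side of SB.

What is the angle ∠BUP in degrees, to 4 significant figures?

33.79°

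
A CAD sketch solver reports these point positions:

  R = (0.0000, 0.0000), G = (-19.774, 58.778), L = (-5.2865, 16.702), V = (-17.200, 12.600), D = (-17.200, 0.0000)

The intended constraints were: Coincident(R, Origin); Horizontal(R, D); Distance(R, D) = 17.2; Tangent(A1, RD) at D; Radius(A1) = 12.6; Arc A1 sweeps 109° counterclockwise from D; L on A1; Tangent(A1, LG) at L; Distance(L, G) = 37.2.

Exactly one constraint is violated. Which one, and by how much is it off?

Distance(L, G) = 37.2 — off by 7.30.

R = (0.00, 0.00) ✓; R.y = 0.00, D.y = 0.00 ✓; |RD| = 17.20 ✓; ∠(VD, DR) = 90.00° ✓; |VD| = 12.60 ✓; bearing(V→L) − bearing(V→D) = 109.0° ✓; |VL| = 12.60 ✓; ∠(VL, LG) = 90.00° ✓; |LG| = 44.50 ✗.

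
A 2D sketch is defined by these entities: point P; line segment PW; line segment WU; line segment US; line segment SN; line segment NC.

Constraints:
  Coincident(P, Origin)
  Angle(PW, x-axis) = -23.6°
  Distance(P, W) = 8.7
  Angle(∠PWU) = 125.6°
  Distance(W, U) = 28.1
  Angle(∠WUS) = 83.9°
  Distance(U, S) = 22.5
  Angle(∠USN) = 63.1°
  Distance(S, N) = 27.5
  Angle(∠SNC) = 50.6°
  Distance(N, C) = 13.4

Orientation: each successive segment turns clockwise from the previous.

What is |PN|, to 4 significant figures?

7.717

P is at the origin; PW runs at -23.6° with length 8.7, so W = (7.972, -3.483). ∠PWU = 125.6° gives WU at -78.00° from the x-axis; with |WU| = 28.1, U = (13.81, -30.97). ∠WUS = 83.9° gives US at -174.1° from the x-axis; with |US| = 22.5, S = (-8.566, -33.28). ∠USN = 63.1° gives SN at 69.00° from the x-axis; with |SN| = 27.5, N = (1.289, -7.608). Then |PN| = |N − P| = 7.717.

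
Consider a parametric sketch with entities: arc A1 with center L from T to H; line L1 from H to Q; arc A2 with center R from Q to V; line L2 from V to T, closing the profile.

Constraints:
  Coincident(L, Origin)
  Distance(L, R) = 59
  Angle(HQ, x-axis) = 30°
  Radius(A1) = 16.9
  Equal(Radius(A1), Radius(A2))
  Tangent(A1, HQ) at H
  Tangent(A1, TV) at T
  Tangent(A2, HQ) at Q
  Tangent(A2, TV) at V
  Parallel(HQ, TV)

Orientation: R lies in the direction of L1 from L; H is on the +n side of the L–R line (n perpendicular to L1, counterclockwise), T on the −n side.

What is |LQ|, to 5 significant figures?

61.373

The slot axis is L1's direction at 30.0°, so u = (cos 30.0°, sin 30.0°) = (0.86603, 0.50000) and n = (−sin 30.0°, cos 30.0°) = (-0.50000, 0.86603). L is at the origin and R lies 59.0 along u from L, so R = 59.0·u = (51.095, 29.500). Tangency of A1 to both parallel lines with radius 16.9 puts H and T at L ± 16.9·n: H = (-8.4500, 14.636), T = (8.4500, -14.636). Equal radii place Q and V the same way about R: Q = R + 16.9·n = (42.645, 44.136), V = R − 16.9·n = (59.545, 14.864). Then |LQ| = |Q − L| = 61.373.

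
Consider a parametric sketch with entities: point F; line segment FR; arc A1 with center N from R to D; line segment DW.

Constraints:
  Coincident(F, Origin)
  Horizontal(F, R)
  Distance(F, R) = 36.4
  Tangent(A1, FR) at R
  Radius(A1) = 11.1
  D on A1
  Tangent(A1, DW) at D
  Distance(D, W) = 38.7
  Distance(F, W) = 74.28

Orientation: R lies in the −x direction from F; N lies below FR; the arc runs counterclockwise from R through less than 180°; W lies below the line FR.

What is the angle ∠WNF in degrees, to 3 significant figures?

143°

Checks: |FR| = 36.40 ✓; |ND| = 11.10 ✓; ∠(ND, DW) = 90.00° ✓; |DW| = 38.70 ✓; |FW| = 74.28 ✓.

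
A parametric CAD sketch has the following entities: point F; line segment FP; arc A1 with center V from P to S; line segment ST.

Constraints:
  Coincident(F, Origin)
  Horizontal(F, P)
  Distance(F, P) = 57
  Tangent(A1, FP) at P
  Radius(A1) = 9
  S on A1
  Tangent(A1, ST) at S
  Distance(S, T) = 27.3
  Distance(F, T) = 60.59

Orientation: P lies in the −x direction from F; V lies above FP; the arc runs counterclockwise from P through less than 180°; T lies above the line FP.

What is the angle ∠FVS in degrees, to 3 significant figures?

9.84°

F is at the origin; FP is horizontal with |FP| = 57.0 and P on the −x side, so P = (-57.0, 0.00). Since A1 is tangent to FP there, VP ⟂ FP, so V = P + (0, 9) = (-57.0, 9.00). Since VS ⟂ ST (tangency), |VT| = √(9.0² + 27.3²) = 28.7 regardless of where S sits on A1. So T lies on both circle(F, 60.59) and circle(V, 28.7); the above-FP intersection is T = (-48.4, 36.4). S is the foot of the tangent from T: S = (-48.0, 9.14).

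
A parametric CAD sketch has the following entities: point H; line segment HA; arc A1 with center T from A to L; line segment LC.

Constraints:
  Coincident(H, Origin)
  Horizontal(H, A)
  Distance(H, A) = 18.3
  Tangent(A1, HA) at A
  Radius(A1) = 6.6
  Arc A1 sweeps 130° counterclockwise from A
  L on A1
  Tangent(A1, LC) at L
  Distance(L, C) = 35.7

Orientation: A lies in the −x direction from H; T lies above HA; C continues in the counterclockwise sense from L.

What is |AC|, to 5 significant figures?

42.173

H is at the origin; H and A share the same y with |HA| = 18.3 and A on the −x side, so A = (-18.300, 0.0000). The tangent condition forces TA to be normal to HA, so T = A + (0, 6.6) = (-18.300, 6.6000). On A1, A sits at bearing -90° from T; a 130° counterclockwise sweep puts L at bearing 40°, so L = T + 6.6·(cos 40°, sin 40°) = (-13.244, 10.842). The tangent condition forces TL to be normal to LC, so LC runs along (−sin 40°, cos 40°); with |LC| = 35.7, C = (-36.192, 38.190). Then |AC| = |C − A| = 42.173.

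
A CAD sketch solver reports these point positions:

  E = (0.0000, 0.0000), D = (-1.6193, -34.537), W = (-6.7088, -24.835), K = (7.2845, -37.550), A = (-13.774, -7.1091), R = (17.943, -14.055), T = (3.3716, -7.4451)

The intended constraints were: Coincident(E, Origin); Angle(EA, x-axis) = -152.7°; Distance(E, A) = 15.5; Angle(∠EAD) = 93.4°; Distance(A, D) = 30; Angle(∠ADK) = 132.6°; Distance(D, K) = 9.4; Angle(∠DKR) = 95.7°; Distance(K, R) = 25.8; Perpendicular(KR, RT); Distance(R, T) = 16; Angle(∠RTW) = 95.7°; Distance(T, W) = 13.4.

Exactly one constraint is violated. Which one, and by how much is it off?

Distance(T, W) = 13.4 — off by 6.70.

E = (0.00, 0.00) ✓; EA at -152.7° ✓; |EA| = 15.50 ✓; ∠EAD = 93.40° ✓; |AD| = 30.00 ✓; ∠ADK = 132.6° ✓; |DK| = 9.400 ✓; ∠DKR = 95.71° ✓; |KR| = 25.80 ✓; ∠(KR, RT) = 90.00° ✓; |RT| = 16.00 ✓; ∠RTW = 95.70° ✓; |TW| = 20.10 ✗.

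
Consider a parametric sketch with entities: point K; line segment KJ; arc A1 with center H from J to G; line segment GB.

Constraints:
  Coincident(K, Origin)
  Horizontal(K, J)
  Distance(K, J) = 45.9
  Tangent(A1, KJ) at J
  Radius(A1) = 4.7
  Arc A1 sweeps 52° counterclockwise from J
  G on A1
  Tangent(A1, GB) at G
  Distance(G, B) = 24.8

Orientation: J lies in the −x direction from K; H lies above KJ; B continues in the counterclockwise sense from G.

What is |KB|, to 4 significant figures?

34.36

On A1, J sits at bearing -90° from H; a 52° counterclockwise sweep puts G at bearing -38°, so G = H + 4.7·(cos -38°, sin -38°) = (-42.20, 1.806). A1 meets GB tangentially, so HG is at right angles to GB, so GB runs along (−sin -38°, cos -38°); with |GB| = 24.8, B = (-26.93, 21.35). Then |KB| = |B − K| = 34.36.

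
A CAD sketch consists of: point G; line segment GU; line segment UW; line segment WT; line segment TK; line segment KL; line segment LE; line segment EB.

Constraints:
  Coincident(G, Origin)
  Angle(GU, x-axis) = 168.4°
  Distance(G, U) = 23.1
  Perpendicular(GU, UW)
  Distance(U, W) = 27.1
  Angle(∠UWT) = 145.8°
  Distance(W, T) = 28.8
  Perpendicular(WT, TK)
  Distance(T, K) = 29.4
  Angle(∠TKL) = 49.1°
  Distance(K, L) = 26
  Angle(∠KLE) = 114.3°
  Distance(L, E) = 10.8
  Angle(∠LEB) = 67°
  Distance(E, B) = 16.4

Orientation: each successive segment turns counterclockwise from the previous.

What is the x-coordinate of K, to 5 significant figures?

10.133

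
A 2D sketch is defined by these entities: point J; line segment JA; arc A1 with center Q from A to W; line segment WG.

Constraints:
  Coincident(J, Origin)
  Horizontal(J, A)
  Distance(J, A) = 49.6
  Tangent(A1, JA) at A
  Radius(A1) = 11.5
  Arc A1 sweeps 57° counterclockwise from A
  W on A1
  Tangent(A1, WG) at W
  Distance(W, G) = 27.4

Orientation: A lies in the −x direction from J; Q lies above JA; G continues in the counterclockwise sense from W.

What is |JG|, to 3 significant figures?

37.7

On A1, A sits at bearing -90° from Q; a 57° counterclockwise sweep puts W at bearing -33°, so W = Q + 11.5·(cos -33°, sin -33°) = (-40.0, 5.24). The tangent condition forces QW to be normal to WG, so WG runs along (−sin -33°, cos -33°); with |WG| = 27.4, G = (-25.0, 28.2). Then |JG| = |G − J| = 37.7.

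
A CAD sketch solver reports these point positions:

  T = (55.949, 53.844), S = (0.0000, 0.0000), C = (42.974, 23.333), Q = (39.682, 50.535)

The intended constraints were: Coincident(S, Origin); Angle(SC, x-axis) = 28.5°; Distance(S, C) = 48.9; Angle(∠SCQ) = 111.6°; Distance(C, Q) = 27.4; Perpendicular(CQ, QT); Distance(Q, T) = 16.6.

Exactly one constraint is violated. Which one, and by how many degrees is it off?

Perpendicular(CQ, QT) — off by 4.60°.

S = (0.00, 0.00) ✓; SC at 28.50° ✓; |SC| = 48.90 ✓; ∠SCQ = 111.6° ✓; |CQ| = 27.40 ✓; ∠(CQ, QT) = 85.40° ✗; |QT| = 16.60 ✓.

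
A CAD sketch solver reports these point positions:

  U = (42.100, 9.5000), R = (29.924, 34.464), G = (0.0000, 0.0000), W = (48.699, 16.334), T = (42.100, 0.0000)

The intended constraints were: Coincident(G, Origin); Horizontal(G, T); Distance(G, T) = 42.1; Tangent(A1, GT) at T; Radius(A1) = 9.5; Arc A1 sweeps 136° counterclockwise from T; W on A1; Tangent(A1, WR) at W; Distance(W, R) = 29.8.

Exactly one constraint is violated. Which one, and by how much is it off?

Distance(W, R) = 29.8 — off by 3.70.

G = (0.00, 0.00) ✓; G.y = 0.00, T.y = 0.00 ✓; |GT| = 42.10 ✓; ∠(UT, TG) = 90.00° ✓; |UT| = 9.500 ✓; bearing(U→W) − bearing(U→T) = 136.0° ✓; |UW| = 9.500 ✓; ∠(UW, WR) = 90.00° ✓; |WR| = 26.10 ✗.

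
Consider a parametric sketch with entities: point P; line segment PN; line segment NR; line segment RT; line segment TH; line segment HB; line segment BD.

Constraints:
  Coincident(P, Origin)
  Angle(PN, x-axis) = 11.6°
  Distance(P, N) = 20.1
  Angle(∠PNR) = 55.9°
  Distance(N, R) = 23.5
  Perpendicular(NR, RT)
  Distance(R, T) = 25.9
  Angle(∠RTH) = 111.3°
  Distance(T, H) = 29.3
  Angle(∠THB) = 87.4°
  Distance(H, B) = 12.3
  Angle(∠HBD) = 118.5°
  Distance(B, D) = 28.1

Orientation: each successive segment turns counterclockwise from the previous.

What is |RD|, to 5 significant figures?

12.880

P is at the origin; PN runs at 11.6° with length 20.1, so N = (19.689, 4.0417). ∠PNR = 55.9° gives NR at 135.70° from the x-axis; with |NR| = 23.5, R = (2.8707, 20.454). The perpendicularity gives RT at right angles to NR, so RT runs at -134.30°; with |RT| = 25.9, T = (-15.218, 1.9180). ∠RTH = 111.3° gives TH at -65.600° from the x-axis; with |TH| = 29.3, H = (-3.1143, -24.765). ∠THB = 87.4° gives HB at 27.000° from the x-axis; with |HB| = 12.3, B = (7.8451, -19.181). ∠HBD = 118.5° gives BD at 88.500° from the x-axis; with |BD| = 28.1, D = (8.5806, 8.9094). Then |RD| = |D − R| = 12.880.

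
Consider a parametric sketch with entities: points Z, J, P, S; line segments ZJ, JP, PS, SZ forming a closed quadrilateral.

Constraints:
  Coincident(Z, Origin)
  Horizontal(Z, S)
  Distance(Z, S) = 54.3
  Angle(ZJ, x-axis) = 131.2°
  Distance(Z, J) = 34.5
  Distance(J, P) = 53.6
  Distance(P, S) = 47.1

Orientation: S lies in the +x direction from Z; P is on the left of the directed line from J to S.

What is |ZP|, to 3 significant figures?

49.3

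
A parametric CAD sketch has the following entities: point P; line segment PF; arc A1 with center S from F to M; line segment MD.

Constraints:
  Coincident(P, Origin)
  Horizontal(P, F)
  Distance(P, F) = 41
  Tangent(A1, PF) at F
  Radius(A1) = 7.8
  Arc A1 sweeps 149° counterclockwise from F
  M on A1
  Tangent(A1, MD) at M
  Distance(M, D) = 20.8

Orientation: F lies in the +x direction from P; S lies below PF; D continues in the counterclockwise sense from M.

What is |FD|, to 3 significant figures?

28.7

P is at the origin; P and F share the same y with |PF| = 41.0 and F on the +x side, so F = (41.0, 0.00). Since A1 is tangent to PF there, SF ⟂ PF, so S = F + (0, -7.8) = (41.0, -7.80). On A1, F sits at bearing 90° from S; a 149° counterclockwise sweep puts M at bearing 239°, so M = S + 7.8·(cos 239°, sin 239°) = (37.0, -14.5). Tangency of A1 to MD means the radius SM is perpendicular to MD, so MD runs along (−sin 239°, cos 239°); with |MD| = 20.8, D = (54.8, -25.2). Then |FD| = |D − F| = 28.7.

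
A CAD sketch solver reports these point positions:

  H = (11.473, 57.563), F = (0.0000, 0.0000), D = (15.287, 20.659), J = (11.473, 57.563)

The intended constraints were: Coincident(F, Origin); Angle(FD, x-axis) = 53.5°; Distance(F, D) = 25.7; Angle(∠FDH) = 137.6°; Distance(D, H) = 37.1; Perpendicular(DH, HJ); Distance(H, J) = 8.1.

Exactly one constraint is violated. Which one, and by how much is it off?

Distance(H, J) = 8.1 — off by 8.10.

F = (0.00, 0.00) ✓; FD at 53.50° ✓; |FD| = 25.70 ✓; ∠FDH = 137.6° ✓; |DH| = 37.10 ✓; ∠(DH, HJ) = 90.00° ✓; |HJ| = 0.000 ✗.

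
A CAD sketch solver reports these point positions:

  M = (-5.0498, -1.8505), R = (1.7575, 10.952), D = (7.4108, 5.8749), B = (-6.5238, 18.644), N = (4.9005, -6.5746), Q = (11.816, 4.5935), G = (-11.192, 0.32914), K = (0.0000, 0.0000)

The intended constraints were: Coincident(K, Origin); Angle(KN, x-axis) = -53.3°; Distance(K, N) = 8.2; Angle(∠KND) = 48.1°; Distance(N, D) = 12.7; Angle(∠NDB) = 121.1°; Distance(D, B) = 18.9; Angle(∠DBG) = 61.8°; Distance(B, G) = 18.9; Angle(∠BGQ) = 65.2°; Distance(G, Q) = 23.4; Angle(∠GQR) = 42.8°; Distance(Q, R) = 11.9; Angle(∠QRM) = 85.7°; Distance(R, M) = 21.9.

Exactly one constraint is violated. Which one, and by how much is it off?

Distance(R, M) = 21.9 — off by 7.40.

K = (0.00, 0.00) ✓; KN at -53.30° ✓; |KN| = 8.200 ✓; ∠KND = 48.10° ✓; |ND| = 12.70 ✓; ∠NDB = 121.1° ✓; |DB| = 18.90 ✓; ∠DBG = 61.80° ✓; |BG| = 18.90 ✓; ∠BGQ = 65.20° ✓; |GQ| = 23.40 ✓; ∠GQR = 42.80° ✓; |QR| = 11.90 ✓; ∠QRM = 85.70° ✓; |RM| = 14.50 ✗.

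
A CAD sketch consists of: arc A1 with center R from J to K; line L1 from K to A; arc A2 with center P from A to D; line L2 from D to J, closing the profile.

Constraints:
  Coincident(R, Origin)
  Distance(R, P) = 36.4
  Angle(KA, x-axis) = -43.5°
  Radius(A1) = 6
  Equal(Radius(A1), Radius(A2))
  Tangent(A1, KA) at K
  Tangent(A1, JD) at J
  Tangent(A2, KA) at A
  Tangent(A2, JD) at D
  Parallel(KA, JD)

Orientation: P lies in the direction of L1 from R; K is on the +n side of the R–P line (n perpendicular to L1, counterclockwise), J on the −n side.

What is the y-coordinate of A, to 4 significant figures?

-20.70

The slot axis is L1's direction at -43.5°, so u = (cos -43.5°, sin -43.5°) = (0.7254, -0.6884) and n = (−sin -43.5°, cos -43.5°) = (0.6884, 0.7254). R is at the origin and P lies 36.4 along u from R, so P = 36.4·u = (26.40, -25.06). Tangency of A1 to both parallel lines with radius 6.0 puts K and J at R ± 6.0·n: K = (4.130, 4.352), J = (-4.130, -4.352). Equal radii place A and D the same way about P: A = P + 6.0·n = (30.53, -20.70), D = P − 6.0·n = (22.27, -29.41). So A.y = -20.70.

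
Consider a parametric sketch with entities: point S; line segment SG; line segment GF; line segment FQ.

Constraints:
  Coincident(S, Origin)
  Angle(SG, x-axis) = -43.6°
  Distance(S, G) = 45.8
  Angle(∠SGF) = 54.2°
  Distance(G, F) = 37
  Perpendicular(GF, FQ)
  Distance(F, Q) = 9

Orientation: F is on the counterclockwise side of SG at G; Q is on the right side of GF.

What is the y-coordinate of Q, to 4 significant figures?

3.852

S is at the origin; SG runs at -43.6° with length 45.8, so G = 45.8·(cos -43.6°, sin -43.6°) = (33.17, -31.58). ∠SGF = 54.2°, so GF runs at -43.6° + (180° − 54.2°) = 82.20° from the x-axis; with |GF| = 37.0, F = G + 37.0·(cos 82.20°, sin 82.20°) = (38.19, 5.073). The perpendicularity gives FQ at right angles to GF; with |FQ| = 9.0 on the right of GF, Q = F + 9.0·(0.9907, -0.1357) = (47.11, 3.852). So Q.y = 3.852.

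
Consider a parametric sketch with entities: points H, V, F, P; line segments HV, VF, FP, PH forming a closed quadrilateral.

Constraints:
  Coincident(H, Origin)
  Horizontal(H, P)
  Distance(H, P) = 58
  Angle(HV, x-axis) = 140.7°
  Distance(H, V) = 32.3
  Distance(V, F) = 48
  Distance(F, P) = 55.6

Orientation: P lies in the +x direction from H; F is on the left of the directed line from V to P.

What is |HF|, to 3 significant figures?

44.0

Checks: |VF| = 48.00 ✓; |FP| = 55.60 ✓.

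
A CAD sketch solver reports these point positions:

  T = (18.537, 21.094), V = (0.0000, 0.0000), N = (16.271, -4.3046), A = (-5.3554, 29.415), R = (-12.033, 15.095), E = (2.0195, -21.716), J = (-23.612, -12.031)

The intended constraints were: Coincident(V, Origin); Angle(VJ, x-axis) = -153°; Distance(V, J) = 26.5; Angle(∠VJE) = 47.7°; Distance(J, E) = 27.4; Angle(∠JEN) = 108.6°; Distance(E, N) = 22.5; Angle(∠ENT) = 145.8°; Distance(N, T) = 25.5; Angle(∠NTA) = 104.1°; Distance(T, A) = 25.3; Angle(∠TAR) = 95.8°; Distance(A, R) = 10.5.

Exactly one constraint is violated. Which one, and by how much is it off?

Distance(A, R) = 10.5 — off by 5.30.

V = (0.00, 0.00) ✓; VJ at -153.0° ✓; |VJ| = 26.50 ✓; ∠VJE = 47.70° ✓; |JE| = 27.40 ✓; ∠JEN = 108.6° ✓; |EN| = 22.50 ✓; ∠ENT = 145.8° ✓; |NT| = 25.50 ✓; ∠NTA = 104.1° ✓; |TA| = 25.30 ✓; ∠TAR = 95.80° ✓; |AR| = 15.80 ✗.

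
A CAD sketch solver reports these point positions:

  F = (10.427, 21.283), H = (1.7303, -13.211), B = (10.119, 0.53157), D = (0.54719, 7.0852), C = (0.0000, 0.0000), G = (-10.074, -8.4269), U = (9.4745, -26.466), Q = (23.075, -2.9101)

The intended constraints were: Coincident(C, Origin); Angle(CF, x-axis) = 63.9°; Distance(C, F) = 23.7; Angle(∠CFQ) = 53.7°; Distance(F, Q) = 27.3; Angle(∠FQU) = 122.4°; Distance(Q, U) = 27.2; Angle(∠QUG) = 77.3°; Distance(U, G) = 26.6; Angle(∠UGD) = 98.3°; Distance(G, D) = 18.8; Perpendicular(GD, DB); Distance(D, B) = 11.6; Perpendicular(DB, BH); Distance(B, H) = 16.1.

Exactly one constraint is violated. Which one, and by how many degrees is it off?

Perpendicular(DB, BH) — off by 3.00°.

C = (0.00, 0.00) ✓; CF at 63.90° ✓; |CF| = 23.70 ✓; ∠CFQ = 53.70° ✓; |FQ| = 27.30 ✓; ∠FQU = 122.4° ✓; |QU| = 27.20 ✓; ∠QUG = 77.30° ✓; |UG| = 26.60 ✓; ∠UGD = 98.30° ✓; |GD| = 18.80 ✓; ∠(GD, DB) = 90.00° ✓; |DB| = 11.60 ✓; ∠(DB, BH) = 87.00° ✗; |BH| = 16.10 ✓.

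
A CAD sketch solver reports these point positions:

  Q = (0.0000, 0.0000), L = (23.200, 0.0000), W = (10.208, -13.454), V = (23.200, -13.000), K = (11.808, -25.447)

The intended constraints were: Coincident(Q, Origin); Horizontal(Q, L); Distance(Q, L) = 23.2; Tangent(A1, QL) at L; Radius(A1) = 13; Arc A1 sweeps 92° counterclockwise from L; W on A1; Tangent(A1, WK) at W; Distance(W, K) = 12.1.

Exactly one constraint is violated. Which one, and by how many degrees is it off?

Tangent(A1, WK) at W — off by 5.60°.

Q = (0.00, 0.00) ✓; Q.y = 0.00, L.y = 0.00 ✓; |QL| = 23.20 ✓; ∠(VL, LQ) = 90.00° ✓; |VL| = 13.00 ✓; bearing(V→W) − bearing(V→L) = 92.00° ✓; |VW| = 13.00 ✓; ∠(VW, WK) = 84.40° ✗; |WK| = 12.10 ✓.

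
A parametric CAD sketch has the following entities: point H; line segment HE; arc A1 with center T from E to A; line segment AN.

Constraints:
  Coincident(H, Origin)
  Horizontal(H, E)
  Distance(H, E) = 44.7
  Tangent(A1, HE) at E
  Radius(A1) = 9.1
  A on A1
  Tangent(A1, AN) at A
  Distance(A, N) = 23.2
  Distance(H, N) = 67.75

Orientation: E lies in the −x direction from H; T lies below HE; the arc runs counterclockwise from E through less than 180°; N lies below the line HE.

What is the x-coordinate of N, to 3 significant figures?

-62.2

Checks: ∠(TE, EH) = 90.00° ✓; |TE| = 9.100 ✓; |TA| = 9.100 ✓; ∠(TA, AN) = 90.00° ✓; |AN| = 23.20 ✓; |HN| = 67.75 ✓.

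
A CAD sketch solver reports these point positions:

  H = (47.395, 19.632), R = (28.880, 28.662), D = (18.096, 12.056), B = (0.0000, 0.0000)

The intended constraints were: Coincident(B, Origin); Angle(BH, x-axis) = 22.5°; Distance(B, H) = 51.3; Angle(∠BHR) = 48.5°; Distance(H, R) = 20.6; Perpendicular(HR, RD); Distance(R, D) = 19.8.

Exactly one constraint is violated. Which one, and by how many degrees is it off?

Perpendicular(HR, RD) — off by 7.00°.

B = (0.00, 0.00) ✓; BH at 22.50° ✓; |BH| = 51.30 ✓; ∠BHR = 48.50° ✓; |HR| = 20.60 ✓; ∠(HR, RD) = 83.00° ✗; |RD| = 19.80 ✓.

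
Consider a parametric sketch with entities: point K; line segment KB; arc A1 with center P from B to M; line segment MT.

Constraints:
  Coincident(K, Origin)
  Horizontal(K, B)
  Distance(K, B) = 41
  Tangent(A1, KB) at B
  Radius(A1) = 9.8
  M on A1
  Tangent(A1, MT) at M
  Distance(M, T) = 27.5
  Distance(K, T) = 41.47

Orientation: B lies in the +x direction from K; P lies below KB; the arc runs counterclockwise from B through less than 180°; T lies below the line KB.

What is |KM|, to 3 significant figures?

32.4

Checks: ∠(PB, BK) = 90.00° ✓; |PM| = 9.800 ✓; ∠(PM, MT) = 90.00° ✓; |MT| = 27.50 ✓; |KT| = 41.47 ✓.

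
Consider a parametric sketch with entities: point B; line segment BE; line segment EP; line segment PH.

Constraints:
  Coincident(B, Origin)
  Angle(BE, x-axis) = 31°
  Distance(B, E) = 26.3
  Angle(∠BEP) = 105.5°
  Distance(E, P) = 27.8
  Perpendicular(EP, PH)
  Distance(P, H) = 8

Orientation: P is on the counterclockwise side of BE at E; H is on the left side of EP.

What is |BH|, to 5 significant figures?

38.908

∠BEP = 105.5°, so EP runs at 31.0° + (180° − 105.5°) = 105.50° from the x-axis; with |EP| = 27.8, P = E + 27.8·(cos 105.50°, sin 105.50°) = (15.114, 40.334). EP ⟂ PH; with |PH| = 8.0 on the left of EP, H = P + 8.0·(-0.96363, -0.26724) = (7.4052, 38.197). Then |BH| = |H − B| = 38.908.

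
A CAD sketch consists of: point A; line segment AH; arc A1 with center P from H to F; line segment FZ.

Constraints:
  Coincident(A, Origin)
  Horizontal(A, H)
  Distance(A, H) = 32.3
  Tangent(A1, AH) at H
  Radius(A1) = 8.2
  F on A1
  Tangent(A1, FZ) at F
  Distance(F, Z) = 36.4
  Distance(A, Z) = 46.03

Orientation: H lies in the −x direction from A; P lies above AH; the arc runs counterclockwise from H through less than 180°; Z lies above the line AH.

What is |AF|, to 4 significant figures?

25.15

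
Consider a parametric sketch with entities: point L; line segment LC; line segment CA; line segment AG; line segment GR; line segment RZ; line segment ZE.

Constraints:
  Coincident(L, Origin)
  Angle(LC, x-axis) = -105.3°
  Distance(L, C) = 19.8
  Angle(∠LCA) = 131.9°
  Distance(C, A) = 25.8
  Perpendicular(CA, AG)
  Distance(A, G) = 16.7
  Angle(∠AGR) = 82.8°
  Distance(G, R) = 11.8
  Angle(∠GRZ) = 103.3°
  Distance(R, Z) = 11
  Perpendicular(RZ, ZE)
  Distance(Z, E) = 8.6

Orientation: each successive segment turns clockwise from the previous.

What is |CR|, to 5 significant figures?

20.744

L is at the origin; LC runs at -105.3° with length 19.8, so C = (-5.2247, -19.098). ∠LCA = 131.9° gives CA at -153.40° from the x-axis; with |CA| = 25.8, A = (-28.294, -30.650). CA is perpendicular to AG, so AG runs at 116.60°; with |AG| = 16.7, G = (-35.771, -15.718). ∠AGR = 82.8° gives GR at 19.400° from the x-axis; with |GR| = 11.8, R = (-24.641, -11.799). Then |CR| = |R − C| = 20.744.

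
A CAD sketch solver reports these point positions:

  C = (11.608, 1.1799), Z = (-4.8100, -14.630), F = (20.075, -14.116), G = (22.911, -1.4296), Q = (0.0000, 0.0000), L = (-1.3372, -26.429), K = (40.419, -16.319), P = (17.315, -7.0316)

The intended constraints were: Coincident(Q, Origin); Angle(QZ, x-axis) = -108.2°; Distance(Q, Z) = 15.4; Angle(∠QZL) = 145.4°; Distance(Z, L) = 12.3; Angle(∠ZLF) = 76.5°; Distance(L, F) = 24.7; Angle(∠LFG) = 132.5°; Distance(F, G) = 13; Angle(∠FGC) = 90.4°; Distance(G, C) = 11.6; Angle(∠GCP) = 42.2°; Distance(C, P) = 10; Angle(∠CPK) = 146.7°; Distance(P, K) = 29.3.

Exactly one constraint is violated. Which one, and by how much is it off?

Distance(P, K) = 29.3 — off by 4.40.

Q = (0.00, 0.00) ✓; QZ at -108.2° ✓; |QZ| = 15.40 ✓; ∠QZL = 145.4° ✓; |ZL| = 12.30 ✓; ∠ZLF = 76.50° ✓; |LF| = 24.70 ✓; ∠LFG = 132.5° ✓; |FG| = 13.00 ✓; ∠FGC = 90.40° ✓; |GC| = 11.60 ✓; ∠GCP = 42.20° ✓; |CP| = 10.00 ✓; ∠CPK = 146.7° ✓; |PK| = 24.90 ✗.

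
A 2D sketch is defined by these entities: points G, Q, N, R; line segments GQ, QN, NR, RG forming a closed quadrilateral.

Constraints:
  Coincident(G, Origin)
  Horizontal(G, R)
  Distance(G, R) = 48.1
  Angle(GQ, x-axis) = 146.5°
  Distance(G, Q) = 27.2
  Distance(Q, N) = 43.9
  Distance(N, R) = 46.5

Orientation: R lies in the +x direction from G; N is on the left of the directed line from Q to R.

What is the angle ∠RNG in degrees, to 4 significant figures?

68.40°

G is at the origin; GR is horizontal with |GR| = 48.1 and R in +x, so R = (48.1, 0). GQ runs at 146.5° with |GQ| = 27.2, so Q = (-22.68, 15.01). N is determined by |QN| = 43.9 and |NR| = 46.5 together: it lies at the intersection of circle(Q, 43.9) and circle(R, 46.5). With |QR| = 72.36, the foot of the radical line on QR is 34.55 from Q and the perpendicular offset is √(43.9² − 34.55²) = 27.08. Taking the left-of-QR solution: N = (16.74, 34.33).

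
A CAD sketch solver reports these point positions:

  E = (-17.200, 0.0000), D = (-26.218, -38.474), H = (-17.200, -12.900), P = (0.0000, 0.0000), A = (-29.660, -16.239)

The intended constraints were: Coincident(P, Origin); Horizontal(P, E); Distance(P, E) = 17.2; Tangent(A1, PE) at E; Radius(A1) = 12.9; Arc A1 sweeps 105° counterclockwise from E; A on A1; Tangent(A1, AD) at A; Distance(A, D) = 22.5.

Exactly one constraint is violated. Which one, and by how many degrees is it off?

Tangent(A1, AD) at A — off by 6.20°.

P = (0.00, 0.00) ✓; P.y = 0.00, E.y = 0.00 ✓; |PE| = 17.20 ✓; ∠(HE, EP) = 90.00° ✓; |HE| = 12.90 ✓; bearing(H→A) − bearing(H→E) = 105.0° ✓; |HA| = 12.90 ✓; ∠(HA, AD) = 96.20° ✗; |AD| = 22.50 ✓.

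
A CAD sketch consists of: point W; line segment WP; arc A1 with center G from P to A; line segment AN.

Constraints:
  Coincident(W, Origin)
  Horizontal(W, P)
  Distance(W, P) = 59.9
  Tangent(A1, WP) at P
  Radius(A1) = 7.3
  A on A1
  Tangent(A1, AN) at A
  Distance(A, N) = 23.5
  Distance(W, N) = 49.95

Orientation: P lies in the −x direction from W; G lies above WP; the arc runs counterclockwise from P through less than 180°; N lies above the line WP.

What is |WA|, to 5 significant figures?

53.489

W is at the origin; W and P share the same y with |WP| = 59.9 and P on the −x side, so P = (-59.900, 0.0000). The tangent condition forces GP to be normal to WP, so G = P + (0, 7.3) = (-59.900, 7.3000). Since GA ⟂ AN (tangency), |GN| = √(7.3² + 23.5²) = 24.608 regardless of where A sits on A1. So N lies on both circle(W, 49.95) and circle(G, 24.608); the above-WP intersection is N = (-43.087, 25.269). A is the foot of the tangent from N: A = (-53.330, 4.1182).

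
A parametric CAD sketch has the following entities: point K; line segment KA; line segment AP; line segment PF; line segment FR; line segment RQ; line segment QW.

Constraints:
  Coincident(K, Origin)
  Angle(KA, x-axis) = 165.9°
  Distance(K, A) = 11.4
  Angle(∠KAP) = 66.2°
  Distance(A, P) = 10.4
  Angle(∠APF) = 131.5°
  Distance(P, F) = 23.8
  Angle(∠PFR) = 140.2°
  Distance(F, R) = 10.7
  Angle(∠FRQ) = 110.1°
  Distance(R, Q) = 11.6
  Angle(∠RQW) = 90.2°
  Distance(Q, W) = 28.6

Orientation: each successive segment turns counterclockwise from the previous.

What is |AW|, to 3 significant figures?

8.05

K is at the origin; KA runs at 165.9° with length 11.4, so A = (-11.1, 2.78). ∠KAP = 66.2° gives AP at -80.3° from the x-axis; with |AP| = 10.4, P = (-9.30, -7.47). ∠APF = 131.5° gives PF at -31.8° from the x-axis; with |PF| = 23.8, F = (10.9, -20.0). ∠PFR = 140.2° gives FR at 8.00° from the x-axis; with |FR| = 10.7, R = (21.5, -18.5). ∠FRQ = 110.1° gives RQ at 77.9° from the x-axis; with |RQ| = 11.6, Q = (24.0, -7.18). ∠RQW = 90.2° gives QW at 168° from the x-axis; with |QW| = 28.6, W = (-3.99, -1.09). Then |AW| = |W − A| = 8.05.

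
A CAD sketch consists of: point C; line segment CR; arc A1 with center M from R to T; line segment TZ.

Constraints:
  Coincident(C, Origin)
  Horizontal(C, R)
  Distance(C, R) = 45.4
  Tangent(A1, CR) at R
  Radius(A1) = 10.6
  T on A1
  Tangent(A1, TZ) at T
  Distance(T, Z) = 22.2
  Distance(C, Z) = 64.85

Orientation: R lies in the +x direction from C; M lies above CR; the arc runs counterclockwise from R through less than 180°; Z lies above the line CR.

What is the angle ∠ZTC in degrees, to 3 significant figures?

101°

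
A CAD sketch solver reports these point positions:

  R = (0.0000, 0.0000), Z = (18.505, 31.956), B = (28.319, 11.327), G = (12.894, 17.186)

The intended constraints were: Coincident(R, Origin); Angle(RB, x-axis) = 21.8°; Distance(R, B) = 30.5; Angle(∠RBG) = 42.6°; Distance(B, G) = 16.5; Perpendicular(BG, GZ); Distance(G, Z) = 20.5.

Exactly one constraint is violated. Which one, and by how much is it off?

Distance(G, Z) = 20.5 — off by 4.70.

R = (0.00, 0.00) ✓; RB at 21.80° ✓; |RB| = 30.50 ✓; ∠RBG = 42.60° ✓; |BG| = 16.50 ✓; ∠(BG, GZ) = 90.00° ✓; |GZ| = 15.80 ✗.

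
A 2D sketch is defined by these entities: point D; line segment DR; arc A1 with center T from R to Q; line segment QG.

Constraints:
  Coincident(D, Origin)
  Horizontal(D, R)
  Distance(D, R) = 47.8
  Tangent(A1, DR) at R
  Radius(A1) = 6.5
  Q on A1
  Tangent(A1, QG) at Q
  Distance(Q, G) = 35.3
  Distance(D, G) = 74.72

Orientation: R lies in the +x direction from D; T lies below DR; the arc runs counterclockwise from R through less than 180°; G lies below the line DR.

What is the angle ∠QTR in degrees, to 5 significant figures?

127.31°

Checks: |TQ| = 6.500 ✓; ∠(TQ, QG) = 90.00° ✓; |QG| = 35.30 ✓; |DG| = 74.72 ✓.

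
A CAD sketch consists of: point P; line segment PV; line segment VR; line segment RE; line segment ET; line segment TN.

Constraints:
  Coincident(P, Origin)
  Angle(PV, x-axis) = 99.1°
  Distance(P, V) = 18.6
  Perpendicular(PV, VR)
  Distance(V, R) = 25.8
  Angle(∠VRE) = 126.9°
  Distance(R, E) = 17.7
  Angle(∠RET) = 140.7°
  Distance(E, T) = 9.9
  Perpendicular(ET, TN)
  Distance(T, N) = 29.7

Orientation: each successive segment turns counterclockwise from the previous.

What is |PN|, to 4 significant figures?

7.605

P is at the origin; PV runs at 99.1° with length 18.6, so V = (-2.942, 18.37). PV ⟂ VR, so VR runs at -170.9°; with |VR| = 25.8, R = (-28.42, 14.29). ∠VRE = 126.9° gives RE at -117.8° from the x-axis; with |RE| = 17.7, E = (-36.67, -1.372). ∠RET = 140.7° gives ET at -78.50° from the x-axis; with |ET| = 9.9, T = (-34.70, -11.07). ET is perpendicular to TN, so TN runs at 11.50°; with |TN| = 29.7, N = (-5.595, -5.152). Then |PN| = |N − P| = 7.605.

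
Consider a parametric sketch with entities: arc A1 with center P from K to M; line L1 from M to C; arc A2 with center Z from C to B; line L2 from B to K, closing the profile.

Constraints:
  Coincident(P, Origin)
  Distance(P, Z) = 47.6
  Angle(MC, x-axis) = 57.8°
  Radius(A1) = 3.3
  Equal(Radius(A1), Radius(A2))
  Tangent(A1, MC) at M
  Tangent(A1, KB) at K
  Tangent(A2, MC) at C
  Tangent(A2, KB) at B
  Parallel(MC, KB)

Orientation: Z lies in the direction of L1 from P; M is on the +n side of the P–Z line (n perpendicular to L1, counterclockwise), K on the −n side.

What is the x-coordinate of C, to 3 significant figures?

22.6

The slot axis is L1's direction at 57.8°, so u = (cos 57.8°, sin 57.8°) = (0.533, 0.846) and n = (−sin 57.8°, cos 57.8°) = (-0.846, 0.533). P is at the origin and Z lies 47.6 along u from P, so Z = 47.6·u = (25.4, 40.3). Tangency of A1 to both parallel lines with radius 3.3 puts M and K at P ± 3.3·n: M = (-2.79, 1.76), K = (2.79, -1.76). Equal radii place C and B the same way about Z: C = Z + 3.3·n = (22.6, 42.0), B = Z − 3.3·n = (28.2, 38.5). So C.x = 22.6.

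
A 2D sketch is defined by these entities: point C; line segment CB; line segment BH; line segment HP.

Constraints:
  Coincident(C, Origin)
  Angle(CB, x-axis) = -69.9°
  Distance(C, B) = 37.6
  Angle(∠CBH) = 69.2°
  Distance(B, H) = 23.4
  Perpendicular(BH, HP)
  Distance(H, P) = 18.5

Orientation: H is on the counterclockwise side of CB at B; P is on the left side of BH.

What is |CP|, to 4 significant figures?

19.45

C is at the origin; CB runs at -69.9° with length 37.6, so B = 37.6·(cos -69.9°, sin -69.9°) = (12.92, -35.31). ∠CBH = 69.2°, so BH runs at -69.9° + (180° − 69.2°) = 40.90° from the x-axis; with |BH| = 23.4, H = B + 23.4·(cos 40.90°, sin 40.90°) = (30.61, -19.99). BH ⟂ HP; with |HP| = 18.5 on the left of BH, P = H + 18.5·(-0.6547, 0.7559) = (18.50, -6.006). Then |CP| = |P − C| = 19.45.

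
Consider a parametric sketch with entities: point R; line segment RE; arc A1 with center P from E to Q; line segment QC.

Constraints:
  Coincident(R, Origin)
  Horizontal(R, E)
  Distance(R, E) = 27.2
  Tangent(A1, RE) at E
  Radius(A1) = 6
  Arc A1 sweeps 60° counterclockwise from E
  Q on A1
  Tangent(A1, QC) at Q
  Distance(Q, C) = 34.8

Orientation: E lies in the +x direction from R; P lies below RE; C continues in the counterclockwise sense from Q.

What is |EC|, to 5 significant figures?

40.109

On A1, E sits at bearing 90° from P; a 60° counterclockwise sweep puts Q at bearing 150°, so Q = P + 6.0·(cos 150°, sin 150°) = (22.004, -3.0000). A1 meets QC tangentially, so PQ is at right angles to QC, so QC runs along (−sin 150°, cos 150°); with |QC| = 34.8, C = (4.6038, -33.138). Then |EC| = |C − E| = 40.109.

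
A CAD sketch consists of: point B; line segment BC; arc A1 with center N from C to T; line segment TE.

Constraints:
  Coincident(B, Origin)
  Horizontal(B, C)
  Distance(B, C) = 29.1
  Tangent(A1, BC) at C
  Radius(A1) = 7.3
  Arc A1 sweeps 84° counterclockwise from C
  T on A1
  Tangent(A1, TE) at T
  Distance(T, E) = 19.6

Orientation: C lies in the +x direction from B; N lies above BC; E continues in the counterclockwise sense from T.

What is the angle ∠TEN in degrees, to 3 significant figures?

20.4°

On A1, C sits at bearing -90° from N; an 84° counterclockwise sweep puts T at bearing -6°, so T = N + 7.3·(cos -6°, sin -6°) = (36.4, 6.54). The tangent condition forces NT to be normal to TE, so TE runs along (−sin -6°, cos -6°); with |TE| = 19.6, E = (38.4, 26.0). Then cos ∠TEN = ET·EN / (|ET||EN|), giving 20.4°.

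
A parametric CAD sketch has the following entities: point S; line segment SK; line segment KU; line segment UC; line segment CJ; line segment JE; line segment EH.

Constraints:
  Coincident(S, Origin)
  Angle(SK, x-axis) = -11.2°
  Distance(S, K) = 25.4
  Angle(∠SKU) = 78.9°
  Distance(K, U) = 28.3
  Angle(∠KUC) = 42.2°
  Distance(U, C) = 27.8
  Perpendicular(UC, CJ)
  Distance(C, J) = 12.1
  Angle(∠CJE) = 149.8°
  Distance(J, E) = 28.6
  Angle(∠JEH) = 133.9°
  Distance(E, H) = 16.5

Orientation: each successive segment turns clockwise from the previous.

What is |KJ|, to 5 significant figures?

9.7193

S is at the origin; SK runs at -11.2° with length 25.4, so K = (24.916, -4.9336). ∠SKU = 78.9° gives KU at -112.30° from the x-axis; with |KU| = 28.3, U = (14.178, -31.117). ∠KUC = 42.2° gives UC at 109.90° from the x-axis; with |UC| = 27.8, C = (4.7151, -4.9770). The perpendicularity gives CJ at right angles to UC, so CJ runs at 19.900°; with |CJ| = 12.1, J = (16.093, -0.85839). Then |KJ| = |J − K| = 9.7193.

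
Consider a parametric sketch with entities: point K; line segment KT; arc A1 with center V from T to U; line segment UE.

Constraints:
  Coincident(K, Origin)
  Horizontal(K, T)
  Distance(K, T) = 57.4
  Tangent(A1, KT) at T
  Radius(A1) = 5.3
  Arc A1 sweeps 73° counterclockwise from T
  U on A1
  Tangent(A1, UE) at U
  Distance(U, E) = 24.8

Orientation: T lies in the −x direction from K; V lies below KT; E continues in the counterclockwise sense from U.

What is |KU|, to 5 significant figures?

62.581

K is at the origin; KT is horizontal with |KT| = 57.4 and T on the −x side, so T = (-57.400, 0.0000). Since A1 is tangent to KT there, VT ⟂ KT, so V = T + (0, -5.3) = (-57.400, -5.3000). On A1, T sits at bearing 90° from V; a 73° counterclockwise sweep puts U at bearing 163°, so U = V + 5.3·(cos 163°, sin 163°) = (-62.468, -3.7504). Then |KU| = |U − K| = 62.581.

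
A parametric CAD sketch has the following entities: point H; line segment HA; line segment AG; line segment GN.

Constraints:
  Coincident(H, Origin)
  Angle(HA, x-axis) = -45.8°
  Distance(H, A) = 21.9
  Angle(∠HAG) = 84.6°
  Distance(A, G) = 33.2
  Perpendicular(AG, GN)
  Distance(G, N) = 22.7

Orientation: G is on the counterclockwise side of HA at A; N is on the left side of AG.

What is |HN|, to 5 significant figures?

31.152

∠HAG = 84.6°, so AG runs at -45.8° + (180° − 84.6°) = 49.600° from the x-axis; with |AG| = 33.2, G = A + 33.2·(cos 49.600°, sin 49.600°) = (36.785, 9.5827). AG is perpendicular to GN; with |GN| = 22.7 on the left of AG, N = G + 22.7·(-0.76154, 0.64812) = (19.499, 24.295). Then |HN| = |N − H| = 31.152.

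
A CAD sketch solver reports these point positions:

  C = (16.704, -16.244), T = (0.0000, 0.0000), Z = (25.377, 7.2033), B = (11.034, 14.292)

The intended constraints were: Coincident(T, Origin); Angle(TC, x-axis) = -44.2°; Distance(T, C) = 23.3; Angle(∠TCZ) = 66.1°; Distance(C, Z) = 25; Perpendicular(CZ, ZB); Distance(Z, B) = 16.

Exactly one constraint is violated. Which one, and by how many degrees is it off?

Perpendicular(CZ, ZB) — off by 6.00°.

T = (0.00, 0.00) ✓; TC at -44.20° ✓; |TC| = 23.30 ✓; ∠TCZ = 66.10° ✓; |CZ| = 25.00 ✓; ∠(CZ, ZB) = 84.00° ✗; |ZB| = 16.00 ✓.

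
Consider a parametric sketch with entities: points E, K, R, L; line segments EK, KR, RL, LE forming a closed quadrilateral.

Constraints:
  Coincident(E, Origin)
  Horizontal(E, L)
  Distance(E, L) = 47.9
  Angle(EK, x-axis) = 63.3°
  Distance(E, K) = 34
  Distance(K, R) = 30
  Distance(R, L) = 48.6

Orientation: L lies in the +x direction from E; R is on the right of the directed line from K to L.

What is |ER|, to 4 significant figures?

4.855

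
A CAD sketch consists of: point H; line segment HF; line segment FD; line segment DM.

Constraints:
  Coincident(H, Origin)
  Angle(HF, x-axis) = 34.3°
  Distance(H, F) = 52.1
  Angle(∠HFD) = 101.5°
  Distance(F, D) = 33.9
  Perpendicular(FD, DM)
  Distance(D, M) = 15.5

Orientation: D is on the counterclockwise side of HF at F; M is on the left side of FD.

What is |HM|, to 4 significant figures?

56.79

H is at the origin; HF runs at 34.3° with length 52.1, so F = 52.1·(cos 34.3°, sin 34.3°) = (43.04, 29.36). ∠HFD = 101.5°, so FD runs at 34.3° + (180° − 101.5°) = 112.8° from the x-axis; with |FD| = 33.9, D = F + 33.9·(cos 112.8°, sin 112.8°) = (29.90, 60.61). FD ⟂ DM; with |DM| = 15.5 on the left of FD, M = D + 15.5·(-0.9219, -0.3875) = (15.61, 54.60). Then |HM| = |M − H| = 56.79.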